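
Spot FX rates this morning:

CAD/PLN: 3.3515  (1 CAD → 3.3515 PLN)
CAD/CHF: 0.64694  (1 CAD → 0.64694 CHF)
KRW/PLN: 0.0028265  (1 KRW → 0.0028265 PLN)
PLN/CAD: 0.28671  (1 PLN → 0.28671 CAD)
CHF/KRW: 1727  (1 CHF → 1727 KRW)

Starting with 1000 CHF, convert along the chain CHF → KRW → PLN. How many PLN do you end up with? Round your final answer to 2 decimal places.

4881.37

1000 CHF × 1727 = 1727000 KRW
1727000 KRW × 0.0028265 = 4881.3655 PLN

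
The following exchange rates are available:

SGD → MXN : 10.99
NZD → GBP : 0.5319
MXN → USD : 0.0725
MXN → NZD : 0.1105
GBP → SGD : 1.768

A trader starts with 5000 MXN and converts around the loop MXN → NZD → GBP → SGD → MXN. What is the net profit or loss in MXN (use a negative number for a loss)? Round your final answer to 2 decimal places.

710.08

5000 MXN × 0.1105 = 552.5 NZD
552.5 NZD × 0.5319 = 293.87475 GBP
293.87475 GBP × 1.768 = 519.570558 SGD
519.570558 SGD × 10.99 = 5710.08043242 MXN
Net change: 5710.08043242 − 5000 = 710.08043242 MXN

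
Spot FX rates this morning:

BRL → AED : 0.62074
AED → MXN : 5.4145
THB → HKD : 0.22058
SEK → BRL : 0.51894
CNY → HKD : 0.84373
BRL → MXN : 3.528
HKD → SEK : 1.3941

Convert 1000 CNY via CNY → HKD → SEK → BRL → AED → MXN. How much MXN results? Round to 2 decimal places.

1000 CNY × 0.84373 = 843.73 HKD
843.73 HKD × 1.3941 = 1176.243993 SEK
1176.243993 SEK × 0.51894 = 610.40005772742 BRL
610.40005772742 BRL × 0.62074 = 378.8997318337186908 AED
378.8997318337186908 AED × 5.4145 = 2051.5525980136698513366 MXN

2051.55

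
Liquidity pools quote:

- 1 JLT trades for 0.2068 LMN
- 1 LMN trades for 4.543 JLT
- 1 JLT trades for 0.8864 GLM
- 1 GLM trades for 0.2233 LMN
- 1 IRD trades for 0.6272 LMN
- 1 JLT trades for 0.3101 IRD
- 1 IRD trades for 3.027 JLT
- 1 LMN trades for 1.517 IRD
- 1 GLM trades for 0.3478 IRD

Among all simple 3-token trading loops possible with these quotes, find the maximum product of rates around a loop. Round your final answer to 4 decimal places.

LMN→IRD→JLT→LMN: 1.517 × 3.027 × 0.2068 = 0.94962
IRD→JLT→GLM→IRD: 3.027 × 0.8864 × 0.3478 = 0.93319
LMN→JLT→GLM→LMN: 4.543 × 0.8864 × 0.2233 = 0.89921
LMN→JLT→IRD→LMN: 4.543 × 0.3101 × 0.6272 = 0.88359
Maximum is LMN→IRD→JLT→LMN at 0.9496; no arbitrage — every cycle loses value.

0.9496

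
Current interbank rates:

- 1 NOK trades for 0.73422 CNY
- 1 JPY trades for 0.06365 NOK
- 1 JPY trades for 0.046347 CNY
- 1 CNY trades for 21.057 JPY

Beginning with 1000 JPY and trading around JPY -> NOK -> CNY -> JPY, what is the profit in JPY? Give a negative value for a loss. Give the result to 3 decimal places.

-15.941

1000 JPY × 0.06365 = 63.65 NOK
63.65 NOK × 0.73422 = 46.733103 CNY
46.733103 CNY × 21.057 = 984.058949871 JPY
Net change: 984.058949871 − 1000 = -15.941050129 JPY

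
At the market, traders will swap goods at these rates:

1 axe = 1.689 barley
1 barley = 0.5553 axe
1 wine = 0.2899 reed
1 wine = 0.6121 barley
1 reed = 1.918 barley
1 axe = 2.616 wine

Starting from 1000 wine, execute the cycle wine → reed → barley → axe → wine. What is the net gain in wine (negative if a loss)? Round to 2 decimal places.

1000 wine × 0.2899 = 289.9 reed
289.9 reed × 1.918 = 556.0282 barley
556.0282 barley × 0.5553 = 308.76245946 axe
308.76245946 axe × 2.616 = 807.72259394736 wine
Net change: 807.72259394736 − 1000 = -192.27740605264 wine

-192.28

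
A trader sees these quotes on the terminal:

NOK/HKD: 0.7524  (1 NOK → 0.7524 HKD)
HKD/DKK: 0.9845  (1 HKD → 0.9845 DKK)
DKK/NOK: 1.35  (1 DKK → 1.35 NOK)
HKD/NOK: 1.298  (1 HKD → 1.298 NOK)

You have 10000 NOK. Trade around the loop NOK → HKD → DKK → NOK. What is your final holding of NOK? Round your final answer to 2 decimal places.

10000 NOK × 0.7524 = 7524 HKD
7524 HKD × 0.9845 = 7407.378 DKK
7407.378 DKK × 1.35 = 9999.9603 NOK

9999.96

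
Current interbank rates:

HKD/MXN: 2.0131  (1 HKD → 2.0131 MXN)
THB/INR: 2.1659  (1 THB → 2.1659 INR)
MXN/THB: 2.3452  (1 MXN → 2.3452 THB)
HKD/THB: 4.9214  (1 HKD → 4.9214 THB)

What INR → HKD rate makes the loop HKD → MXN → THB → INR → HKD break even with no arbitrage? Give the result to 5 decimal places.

0.09779

Known legs of the cycle: 2.0131 × 2.3452 × 2.1659 = 10.225478399708
For no arbitrage the full-cycle product must be 1, so the missing rate is 1 / 10.225478399708 ≈ 0.0977949.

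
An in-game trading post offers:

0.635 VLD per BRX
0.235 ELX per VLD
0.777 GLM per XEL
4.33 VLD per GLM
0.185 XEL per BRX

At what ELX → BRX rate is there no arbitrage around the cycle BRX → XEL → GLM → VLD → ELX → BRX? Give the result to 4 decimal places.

Known legs of the cycle: 0.185 × 0.777 × 4.33 × 0.235 = 0.14626772475
For no arbitrage the full-cycle product must be 1, so the missing rate is 1 / 0.14626772475 ≈ 6.836778.

6.8368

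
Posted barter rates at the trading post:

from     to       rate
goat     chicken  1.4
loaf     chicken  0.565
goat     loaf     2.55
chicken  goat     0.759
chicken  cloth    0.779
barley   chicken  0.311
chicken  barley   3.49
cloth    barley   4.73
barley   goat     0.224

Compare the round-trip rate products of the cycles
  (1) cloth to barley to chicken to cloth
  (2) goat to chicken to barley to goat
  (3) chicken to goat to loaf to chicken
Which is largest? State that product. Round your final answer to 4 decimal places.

(1) 4.73 × 0.311 × 0.779 = 1.14593
(2) 1.4 × 3.49 × 0.224 = 1.09446
(3) 0.759 × 2.55 × 0.565 = 1.09353
Highest is cycle (1) at 1.1459 (>1, arbitrage).

1.1459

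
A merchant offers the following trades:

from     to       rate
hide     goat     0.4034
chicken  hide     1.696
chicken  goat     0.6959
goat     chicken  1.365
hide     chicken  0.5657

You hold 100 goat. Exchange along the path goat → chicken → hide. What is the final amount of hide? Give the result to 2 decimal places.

100 goat × 1.365 = 136.5 chicken
136.5 chicken × 1.696 = 231.504 hide

231.50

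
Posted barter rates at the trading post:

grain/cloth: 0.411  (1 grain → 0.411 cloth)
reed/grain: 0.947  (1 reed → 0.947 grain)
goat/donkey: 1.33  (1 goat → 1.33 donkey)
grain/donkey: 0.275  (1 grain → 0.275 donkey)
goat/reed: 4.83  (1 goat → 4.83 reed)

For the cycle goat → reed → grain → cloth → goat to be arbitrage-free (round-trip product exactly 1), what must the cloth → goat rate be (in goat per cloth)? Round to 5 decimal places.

0.53194

Known legs of the cycle: 4.83 × 0.947 × 0.411 = 1.87991811
For no arbitrage the full-cycle product must be 1, so the missing rate is 1 / 1.87991811 ≈ 0.5319381.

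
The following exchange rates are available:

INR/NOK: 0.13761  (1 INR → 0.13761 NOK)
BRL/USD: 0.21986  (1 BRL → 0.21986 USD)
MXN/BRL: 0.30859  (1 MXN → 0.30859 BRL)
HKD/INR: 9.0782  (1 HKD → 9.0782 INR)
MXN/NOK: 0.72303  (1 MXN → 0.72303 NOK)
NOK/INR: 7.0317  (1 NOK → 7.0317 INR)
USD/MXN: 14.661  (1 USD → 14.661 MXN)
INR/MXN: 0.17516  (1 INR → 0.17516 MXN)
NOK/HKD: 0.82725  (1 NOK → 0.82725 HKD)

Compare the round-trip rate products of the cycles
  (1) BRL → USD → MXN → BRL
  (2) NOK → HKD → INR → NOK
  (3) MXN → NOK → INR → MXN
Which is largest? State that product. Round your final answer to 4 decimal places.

(1) 0.21986 × 14.661 × 0.30859 = 0.99470
(2) 0.82725 × 9.0782 × 0.13761 = 1.03344
(3) 0.72303 × 7.0317 × 0.17516 = 0.89054
Highest is cycle (2) at 1.0334 (>1, arbitrage).

1.0334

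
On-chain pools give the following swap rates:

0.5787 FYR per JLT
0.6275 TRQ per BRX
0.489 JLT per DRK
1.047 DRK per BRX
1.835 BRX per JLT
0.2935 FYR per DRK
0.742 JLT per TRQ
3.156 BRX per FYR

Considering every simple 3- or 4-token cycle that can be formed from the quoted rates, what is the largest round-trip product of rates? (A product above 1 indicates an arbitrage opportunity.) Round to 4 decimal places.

0.9698

FYR→BRX→DRK→FYR: 3.156 × 1.047 × 0.2935 = 0.96982
JLT→BRX→DRK→JLT: 1.835 × 1.047 × 0.489 = 0.93949
JLT→FYR→BRX→DRK→JLT: 0.5787 × 3.156 × 1.047 × 0.489 = 0.93507
JLT→BRX→TRQ→JLT: 1.835 × 0.6275 × 0.742 = 0.85439
JLT→FYR→BRX→TRQ→JLT: 0.5787 × 3.156 × 0.6275 × 0.742 = 0.85037
Maximum is FYR→BRX→DRK→FYR at 0.9698; no arbitrage — every cycle loses value.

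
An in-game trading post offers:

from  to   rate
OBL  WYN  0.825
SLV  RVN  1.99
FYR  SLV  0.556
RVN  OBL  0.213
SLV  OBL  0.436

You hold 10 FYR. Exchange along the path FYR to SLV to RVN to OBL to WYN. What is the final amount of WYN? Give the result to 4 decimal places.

1.9443

10 FYR × 0.556 = 5.56 SLV
5.56 SLV × 1.99 = 11.0644 RVN
11.0644 RVN × 0.213 = 2.3567172 OBL
2.3567172 OBL × 0.825 = 1.94429169 WYN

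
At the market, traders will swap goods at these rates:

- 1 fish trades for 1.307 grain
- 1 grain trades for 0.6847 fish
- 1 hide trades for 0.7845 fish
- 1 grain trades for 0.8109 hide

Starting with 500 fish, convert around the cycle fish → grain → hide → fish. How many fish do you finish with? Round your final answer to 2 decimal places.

500 fish × 1.307 = 653.5 grain
653.5 grain × 0.8109 = 529.92315 hide
529.92315 hide × 0.7845 = 415.724711175 fish

415.72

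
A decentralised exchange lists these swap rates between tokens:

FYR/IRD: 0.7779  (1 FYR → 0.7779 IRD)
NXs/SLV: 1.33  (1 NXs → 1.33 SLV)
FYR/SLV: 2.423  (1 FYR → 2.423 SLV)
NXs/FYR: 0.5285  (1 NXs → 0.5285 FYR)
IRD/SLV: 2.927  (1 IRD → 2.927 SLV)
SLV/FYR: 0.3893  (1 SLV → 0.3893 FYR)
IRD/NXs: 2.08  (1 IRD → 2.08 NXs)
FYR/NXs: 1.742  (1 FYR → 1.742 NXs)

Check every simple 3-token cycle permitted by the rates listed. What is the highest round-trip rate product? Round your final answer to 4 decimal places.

FYR→NXs→SLV→FYR: 1.742 × 1.33 × 0.3893 = 0.90195
FYR→IRD→SLV→FYR: 0.7779 × 2.927 × 0.3893 = 0.88640
FYR→IRD→NXs→FYR: 0.7779 × 2.08 × 0.5285 = 0.85513
Maximum is FYR→NXs→SLV→FYR at 0.9020; no arbitrage — every cycle loses value.

0.9020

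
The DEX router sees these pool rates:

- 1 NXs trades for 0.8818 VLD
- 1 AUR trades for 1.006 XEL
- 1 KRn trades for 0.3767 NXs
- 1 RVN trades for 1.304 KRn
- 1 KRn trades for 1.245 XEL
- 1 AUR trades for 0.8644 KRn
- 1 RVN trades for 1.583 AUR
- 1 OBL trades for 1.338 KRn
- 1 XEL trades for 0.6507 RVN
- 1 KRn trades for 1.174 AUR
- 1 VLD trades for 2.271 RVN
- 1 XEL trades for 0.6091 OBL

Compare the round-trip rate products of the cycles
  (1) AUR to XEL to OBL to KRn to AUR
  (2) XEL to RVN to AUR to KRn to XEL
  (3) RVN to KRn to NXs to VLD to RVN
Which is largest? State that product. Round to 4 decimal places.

1.1085

(1) 1.006 × 0.6091 × 1.338 × 1.174 = 0.96252
(2) 0.6507 × 1.583 × 0.8644 × 1.245 = 1.10853
(3) 1.304 × 0.3767 × 0.8818 × 2.271 = 0.98369
Highest is cycle (2) at 1.1085 (>1, arbitrage).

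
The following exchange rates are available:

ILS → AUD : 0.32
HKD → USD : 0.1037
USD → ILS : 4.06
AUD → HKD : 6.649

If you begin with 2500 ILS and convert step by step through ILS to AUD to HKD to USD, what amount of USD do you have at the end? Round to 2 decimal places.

551.60

2500 ILS × 0.32 = 800 AUD
800 AUD × 6.649 = 5319.2 HKD
5319.2 HKD × 0.1037 = 551.60104 USD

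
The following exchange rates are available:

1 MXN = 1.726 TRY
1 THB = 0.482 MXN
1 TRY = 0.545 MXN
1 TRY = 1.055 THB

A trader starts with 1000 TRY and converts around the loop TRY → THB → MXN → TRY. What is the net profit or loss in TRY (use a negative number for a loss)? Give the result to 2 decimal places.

1000 TRY × 1.055 = 1055 THB
1055 THB × 0.482 = 508.51 MXN
508.51 MXN × 1.726 = 877.68826 TRY
Net change: 877.68826 − 1000 = -122.31174 TRY

-122.31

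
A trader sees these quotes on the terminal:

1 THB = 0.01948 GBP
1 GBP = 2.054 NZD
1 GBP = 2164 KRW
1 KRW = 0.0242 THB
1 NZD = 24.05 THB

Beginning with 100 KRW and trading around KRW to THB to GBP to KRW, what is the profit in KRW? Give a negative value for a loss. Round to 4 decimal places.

2.0144

100 KRW × 0.0242 = 2.42 THB
2.42 THB × 0.01948 = 0.0471416 GBP
0.0471416 GBP × 2164 = 102.0144224 KRW
Net change: 102.0144224 − 100 = 2.0144224 KRW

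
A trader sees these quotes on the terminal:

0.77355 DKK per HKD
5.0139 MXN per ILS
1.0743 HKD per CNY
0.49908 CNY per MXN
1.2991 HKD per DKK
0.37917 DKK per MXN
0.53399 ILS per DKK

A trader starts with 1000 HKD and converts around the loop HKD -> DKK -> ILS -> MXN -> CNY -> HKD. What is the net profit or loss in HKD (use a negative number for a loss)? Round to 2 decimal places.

110.43

1000 HKD × 0.77355 = 773.55 DKK
773.55 DKK × 0.53399 = 413.0679645 ILS
413.0679645 ILS × 5.0139 = 2071.08146720655 MXN
2071.08146720655 MXN × 0.49908 = 1033.635338653444974 CNY
1033.635338653444974 CNY × 1.0743 = 1110.4344443153959355682 HKD
Net change: 1110.4344443153959355682 − 1000 = 110.4344443153959355682 HKD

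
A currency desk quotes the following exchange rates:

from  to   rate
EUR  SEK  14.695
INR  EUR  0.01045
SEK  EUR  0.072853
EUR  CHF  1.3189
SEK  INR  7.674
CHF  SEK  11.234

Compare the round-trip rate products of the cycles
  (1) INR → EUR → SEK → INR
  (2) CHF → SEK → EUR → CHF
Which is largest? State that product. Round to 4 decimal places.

(1) 0.01045 × 14.695 × 7.674 = 1.17844
(2) 11.234 × 0.072853 × 1.3189 = 1.07943
Highest is cycle (1) at 1.1784 (>1, arbitrage).

1.1784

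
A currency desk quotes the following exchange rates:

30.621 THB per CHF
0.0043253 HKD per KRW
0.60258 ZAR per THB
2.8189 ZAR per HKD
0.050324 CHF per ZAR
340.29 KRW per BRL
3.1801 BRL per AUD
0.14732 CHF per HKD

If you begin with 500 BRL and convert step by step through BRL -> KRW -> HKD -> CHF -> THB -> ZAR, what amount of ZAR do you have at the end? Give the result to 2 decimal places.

500 BRL × 340.29 = 170145 KRW
170145 KRW × 0.0043253 = 735.9281685 HKD
735.9281685 HKD × 0.14732 = 108.41693778342 CHF
108.41693778342 CHF × 30.621 = 3319.83505186610382 THB
3319.83505186610382 THB × 0.60258 = 2000.4662055534768398556 ZAR

2000.47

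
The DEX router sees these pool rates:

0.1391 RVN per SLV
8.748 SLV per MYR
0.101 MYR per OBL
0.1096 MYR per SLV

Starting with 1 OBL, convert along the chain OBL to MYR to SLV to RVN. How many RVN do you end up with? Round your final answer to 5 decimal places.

0.12290

1 OBL × 0.101 = 0.101 MYR
0.101 MYR × 8.748 = 0.883548 SLV
0.883548 SLV × 0.1391 = 0.1229015268 RVN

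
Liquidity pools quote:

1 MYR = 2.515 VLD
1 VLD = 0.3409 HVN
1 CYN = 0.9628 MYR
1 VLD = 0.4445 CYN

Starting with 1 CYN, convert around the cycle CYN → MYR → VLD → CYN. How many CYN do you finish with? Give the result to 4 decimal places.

1.0763

1 CYN × 0.9628 = 0.9628 MYR
0.9628 MYR × 2.515 = 2.421442 VLD
2.421442 VLD × 0.4445 = 1.076330969 CYN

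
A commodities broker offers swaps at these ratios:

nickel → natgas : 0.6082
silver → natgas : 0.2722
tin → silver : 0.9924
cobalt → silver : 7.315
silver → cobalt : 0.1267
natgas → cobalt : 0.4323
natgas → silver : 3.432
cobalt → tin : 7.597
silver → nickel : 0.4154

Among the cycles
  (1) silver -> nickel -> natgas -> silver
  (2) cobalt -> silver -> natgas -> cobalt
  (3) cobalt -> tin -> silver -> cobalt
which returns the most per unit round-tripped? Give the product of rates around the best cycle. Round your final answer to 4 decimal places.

(1) 0.4154 × 0.6082 × 3.432 = 0.86708
(2) 7.315 × 0.2722 × 0.4323 = 0.86077
(3) 7.597 × 0.9924 × 0.1267 = 0.95522
Highest is cycle (3) at 0.9552 (≤1, no arbitrage).

0.9552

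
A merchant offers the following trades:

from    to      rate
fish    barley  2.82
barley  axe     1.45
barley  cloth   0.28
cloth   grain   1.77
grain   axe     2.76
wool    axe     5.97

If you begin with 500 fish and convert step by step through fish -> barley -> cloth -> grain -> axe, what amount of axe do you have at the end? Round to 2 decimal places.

500 fish × 2.82 = 1410 barley
1410 barley × 0.28 = 394.8 cloth
394.8 cloth × 1.77 = 698.796 grain
698.796 grain × 2.76 = 1928.67696 axe

1928.68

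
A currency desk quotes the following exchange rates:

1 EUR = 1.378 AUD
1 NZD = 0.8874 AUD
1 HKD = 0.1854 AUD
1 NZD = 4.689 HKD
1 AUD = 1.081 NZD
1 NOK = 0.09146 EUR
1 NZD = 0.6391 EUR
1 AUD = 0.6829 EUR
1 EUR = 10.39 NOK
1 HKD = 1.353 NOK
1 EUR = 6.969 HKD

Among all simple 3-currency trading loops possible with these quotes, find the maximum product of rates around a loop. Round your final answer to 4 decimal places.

0.9520

NZD→EUR→AUD→NZD: 0.6391 × 1.378 × 1.081 = 0.95201
HKD→AUD→NZD→HKD: 0.1854 × 1.081 × 4.689 = 0.93976
HKD→AUD→EUR→HKD: 0.1854 × 0.6829 × 6.969 = 0.88234
HKD→NOK→EUR→HKD: 1.353 × 0.09146 × 6.969 = 0.86238
Maximum is NZD→EUR→AUD→NZD at 0.9520; no arbitrage — every cycle loses value.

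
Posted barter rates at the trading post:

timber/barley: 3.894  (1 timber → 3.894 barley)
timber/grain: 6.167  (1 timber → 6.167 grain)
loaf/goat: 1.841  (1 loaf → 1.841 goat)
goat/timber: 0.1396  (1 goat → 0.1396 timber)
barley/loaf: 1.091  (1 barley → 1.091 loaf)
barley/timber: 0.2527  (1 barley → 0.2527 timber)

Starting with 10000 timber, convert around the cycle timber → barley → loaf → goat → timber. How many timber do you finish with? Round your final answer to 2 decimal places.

10000 timber × 3.894 = 38940 barley
38940 barley × 1.091 = 42483.54 loaf
42483.54 loaf × 1.841 = 78212.19714 goat
78212.19714 goat × 0.1396 = 10918.422720744 timber

10918.42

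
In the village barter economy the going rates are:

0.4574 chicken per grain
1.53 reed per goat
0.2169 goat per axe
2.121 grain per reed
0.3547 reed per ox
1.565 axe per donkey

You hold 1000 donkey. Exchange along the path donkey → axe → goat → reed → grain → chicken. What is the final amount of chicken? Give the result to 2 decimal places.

503.85

1000 donkey × 1.565 = 1565 axe
1565 axe × 0.2169 = 339.4485 goat
339.4485 goat × 1.53 = 519.356205 reed
519.356205 reed × 2.121 = 1101.554510805 grain
1101.554510805 grain × 0.4574 = 503.851033242207 chicken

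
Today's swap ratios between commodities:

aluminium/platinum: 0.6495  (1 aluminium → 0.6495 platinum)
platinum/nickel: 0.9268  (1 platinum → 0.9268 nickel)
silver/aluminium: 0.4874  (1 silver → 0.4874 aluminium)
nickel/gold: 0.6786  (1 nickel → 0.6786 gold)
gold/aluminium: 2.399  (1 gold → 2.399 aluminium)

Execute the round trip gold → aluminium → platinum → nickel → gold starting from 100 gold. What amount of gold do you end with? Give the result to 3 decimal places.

100 gold × 2.399 = 239.9 aluminium
239.9 aluminium × 0.6495 = 155.81505 platinum
155.81505 platinum × 0.9268 = 144.40938834 nickel
144.40938834 nickel × 0.6786 = 97.996210927524 gold

97.996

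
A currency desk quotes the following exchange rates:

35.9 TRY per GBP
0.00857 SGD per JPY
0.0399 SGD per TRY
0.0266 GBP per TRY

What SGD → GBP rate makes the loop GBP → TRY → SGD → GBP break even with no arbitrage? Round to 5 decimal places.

0.69812

Known legs of the cycle: 35.9 × 0.0399 = 1.43241
For no arbitrage the full-cycle product must be 1, so the missing rate is 1 / 1.43241 ≈ 0.6981241.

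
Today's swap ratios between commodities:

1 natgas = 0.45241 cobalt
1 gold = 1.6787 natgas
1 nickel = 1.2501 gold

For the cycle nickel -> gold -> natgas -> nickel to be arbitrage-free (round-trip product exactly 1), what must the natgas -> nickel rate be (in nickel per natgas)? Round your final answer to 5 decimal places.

Known legs of the cycle: 1.2501 × 1.6787 = 2.09854287
For no arbitrage the full-cycle product must be 1, so the missing rate is 1 / 2.09854287 ≈ 0.4765211.

0.47652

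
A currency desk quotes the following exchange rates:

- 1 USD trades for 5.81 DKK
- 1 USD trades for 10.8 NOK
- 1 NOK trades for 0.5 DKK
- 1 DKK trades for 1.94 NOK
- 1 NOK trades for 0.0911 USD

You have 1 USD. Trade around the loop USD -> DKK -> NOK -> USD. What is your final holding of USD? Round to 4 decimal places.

1.0268

1 USD × 5.81 = 5.81 DKK
5.81 DKK × 1.94 = 11.2714 NOK
11.2714 NOK × 0.0911 = 1.02682454 USD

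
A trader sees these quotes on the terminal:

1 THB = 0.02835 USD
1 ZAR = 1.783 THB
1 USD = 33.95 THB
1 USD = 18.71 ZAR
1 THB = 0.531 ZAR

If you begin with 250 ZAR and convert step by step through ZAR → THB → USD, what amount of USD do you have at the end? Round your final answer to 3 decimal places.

250 ZAR × 1.783 = 445.75 THB
445.75 THB × 0.02835 = 12.6370125 USD

12.637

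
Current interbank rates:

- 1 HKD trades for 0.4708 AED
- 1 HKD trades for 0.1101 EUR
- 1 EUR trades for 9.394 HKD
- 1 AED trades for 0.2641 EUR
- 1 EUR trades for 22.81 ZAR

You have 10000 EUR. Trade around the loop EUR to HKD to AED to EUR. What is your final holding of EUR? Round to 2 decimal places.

11680.34

10000 EUR × 9.394 = 93940 HKD
93940 HKD × 0.4708 = 44226.952 AED
44226.952 AED × 0.2641 = 11680.3380232 EUR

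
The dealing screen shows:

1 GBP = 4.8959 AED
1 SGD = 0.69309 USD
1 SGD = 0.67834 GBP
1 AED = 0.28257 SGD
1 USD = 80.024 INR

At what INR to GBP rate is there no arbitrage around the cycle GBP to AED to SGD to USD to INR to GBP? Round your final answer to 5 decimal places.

Known legs of the cycle: 4.8959 × 0.28257 × 0.69309 × 80.024 = 76.73057962706065608
For no arbitrage the full-cycle product must be 1, so the missing rate is 1 / 76.73057962706065608 ≈ 0.0130326.

0.01303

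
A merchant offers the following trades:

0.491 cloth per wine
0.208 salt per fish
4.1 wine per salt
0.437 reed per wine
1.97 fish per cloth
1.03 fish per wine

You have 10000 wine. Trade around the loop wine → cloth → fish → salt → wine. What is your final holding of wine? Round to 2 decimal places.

8248.88

10000 wine × 0.491 = 4910 cloth
4910 cloth × 1.97 = 9672.7 fish
9672.7 fish × 0.208 = 2011.9216 salt
2011.9216 salt × 4.1 = 8248.87856 wine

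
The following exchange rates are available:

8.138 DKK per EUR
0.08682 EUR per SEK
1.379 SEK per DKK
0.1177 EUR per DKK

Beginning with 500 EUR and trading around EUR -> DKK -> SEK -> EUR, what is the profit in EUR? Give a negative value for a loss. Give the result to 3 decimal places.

-12.840

500 EUR × 8.138 = 4069 DKK
4069 DKK × 1.379 = 5611.151 SEK
5611.151 SEK × 0.08682 = 487.16012982 EUR
Net change: 487.16012982 − 500 = -12.83987018 EUR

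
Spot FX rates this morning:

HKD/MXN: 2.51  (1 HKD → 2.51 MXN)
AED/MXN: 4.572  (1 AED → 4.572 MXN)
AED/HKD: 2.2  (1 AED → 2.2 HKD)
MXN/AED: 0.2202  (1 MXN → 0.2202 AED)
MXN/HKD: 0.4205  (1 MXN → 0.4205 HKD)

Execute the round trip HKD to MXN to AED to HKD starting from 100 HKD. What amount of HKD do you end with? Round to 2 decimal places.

121.59

100 HKD × 2.51 = 251 MXN
251 MXN × 0.2202 = 55.2702 AED
55.2702 AED × 2.2 = 121.59444 HKD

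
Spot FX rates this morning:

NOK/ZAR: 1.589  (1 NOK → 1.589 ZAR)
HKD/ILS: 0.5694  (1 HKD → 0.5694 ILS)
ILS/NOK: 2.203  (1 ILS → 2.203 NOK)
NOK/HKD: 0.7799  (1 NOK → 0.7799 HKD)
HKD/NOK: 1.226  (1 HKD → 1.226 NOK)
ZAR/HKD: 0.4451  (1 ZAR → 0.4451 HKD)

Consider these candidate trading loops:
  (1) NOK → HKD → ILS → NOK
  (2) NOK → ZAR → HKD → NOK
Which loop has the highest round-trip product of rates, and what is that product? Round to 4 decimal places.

(1) 0.7799 × 0.5694 × 2.203 = 0.97830
(2) 1.589 × 0.4451 × 1.226 = 0.86711
Highest is cycle (1) at 0.9783 (≤1, no arbitrage).

0.9783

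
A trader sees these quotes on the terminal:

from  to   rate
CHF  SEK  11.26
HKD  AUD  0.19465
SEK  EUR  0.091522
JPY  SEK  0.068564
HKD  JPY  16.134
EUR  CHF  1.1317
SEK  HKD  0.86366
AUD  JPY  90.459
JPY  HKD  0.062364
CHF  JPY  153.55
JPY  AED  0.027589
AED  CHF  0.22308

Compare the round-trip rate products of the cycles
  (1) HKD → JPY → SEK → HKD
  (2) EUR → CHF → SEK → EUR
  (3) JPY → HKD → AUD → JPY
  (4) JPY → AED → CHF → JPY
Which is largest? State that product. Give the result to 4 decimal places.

(1) 16.134 × 0.068564 × 0.86366 = 0.95539
(2) 1.1317 × 11.26 × 0.091522 = 1.16626
(3) 0.062364 × 0.19465 × 90.459 = 1.09810
(4) 0.027589 × 0.22308 × 153.55 = 0.94503
Highest is cycle (2) at 1.1663 (>1, arbitrage).

1.1663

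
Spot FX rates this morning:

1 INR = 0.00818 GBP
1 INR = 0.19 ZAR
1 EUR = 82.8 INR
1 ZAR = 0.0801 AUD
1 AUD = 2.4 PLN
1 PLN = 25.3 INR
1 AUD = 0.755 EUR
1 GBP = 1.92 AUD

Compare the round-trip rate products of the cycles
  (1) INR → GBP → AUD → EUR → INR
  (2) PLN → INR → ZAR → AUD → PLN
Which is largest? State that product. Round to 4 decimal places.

(1) 0.00818 × 1.92 × 0.755 × 82.8 = 0.98182
(2) 25.3 × 0.19 × 0.0801 × 2.4 = 0.92410
Highest is cycle (1) at 0.9818 (≤1, no arbitrage).

0.9818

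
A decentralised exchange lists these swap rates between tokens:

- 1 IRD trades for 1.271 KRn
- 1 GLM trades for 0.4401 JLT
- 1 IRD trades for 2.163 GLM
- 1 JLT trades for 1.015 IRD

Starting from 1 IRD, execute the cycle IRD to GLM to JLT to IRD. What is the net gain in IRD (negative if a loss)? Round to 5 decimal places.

-0.03378

1 IRD × 2.163 = 2.163 GLM
2.163 GLM × 0.4401 = 0.9519363 JLT
0.9519363 JLT × 1.015 = 0.9662153445 IRD
Net change: 0.9662153445 − 1 = -0.0337846555 IRD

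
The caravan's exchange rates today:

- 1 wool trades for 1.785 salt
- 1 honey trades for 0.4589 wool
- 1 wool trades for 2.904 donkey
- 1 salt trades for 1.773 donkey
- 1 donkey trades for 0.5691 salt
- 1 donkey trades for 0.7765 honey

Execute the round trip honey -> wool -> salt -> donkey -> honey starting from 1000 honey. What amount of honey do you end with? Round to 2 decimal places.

1000 honey × 0.4589 = 458.9 wool
458.9 wool × 1.785 = 819.1365 salt
819.1365 salt × 1.773 = 1452.3290145 donkey
1452.3290145 donkey × 0.7765 = 1127.73347975925 honey

1127.73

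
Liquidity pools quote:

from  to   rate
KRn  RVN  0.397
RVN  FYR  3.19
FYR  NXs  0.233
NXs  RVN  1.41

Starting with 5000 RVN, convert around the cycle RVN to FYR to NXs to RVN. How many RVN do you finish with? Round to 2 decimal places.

5240.05

5000 RVN × 3.19 = 15950 FYR
15950 FYR × 0.233 = 3716.35 NXs
3716.35 NXs × 1.41 = 5240.0535 RVN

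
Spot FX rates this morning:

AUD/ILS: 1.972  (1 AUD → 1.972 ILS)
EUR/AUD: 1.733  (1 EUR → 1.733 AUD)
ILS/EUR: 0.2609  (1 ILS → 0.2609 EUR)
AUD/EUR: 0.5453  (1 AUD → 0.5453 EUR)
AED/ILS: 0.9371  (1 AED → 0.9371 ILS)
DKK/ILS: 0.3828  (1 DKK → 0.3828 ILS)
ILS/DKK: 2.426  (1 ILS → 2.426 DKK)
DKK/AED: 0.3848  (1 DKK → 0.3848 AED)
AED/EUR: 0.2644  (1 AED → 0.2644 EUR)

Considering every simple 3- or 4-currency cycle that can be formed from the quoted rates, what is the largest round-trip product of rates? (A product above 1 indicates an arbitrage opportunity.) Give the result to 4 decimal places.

ILS→EUR→AUD→ILS: 0.2609 × 1.733 × 1.972 = 0.89162
DKK→AED→ILS→DKK: 0.3848 × 0.9371 × 2.426 = 0.87481
Maximum is ILS→EUR→AUD→ILS at 0.8916; no arbitrage — every cycle loses value.

0.8916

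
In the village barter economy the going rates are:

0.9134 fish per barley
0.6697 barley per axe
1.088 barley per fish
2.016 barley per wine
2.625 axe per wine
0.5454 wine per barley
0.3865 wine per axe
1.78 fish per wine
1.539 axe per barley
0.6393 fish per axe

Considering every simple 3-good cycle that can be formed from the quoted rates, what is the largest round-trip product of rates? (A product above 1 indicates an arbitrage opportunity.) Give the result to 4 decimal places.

1.1992

axe→wine→barley→axe: 0.3865 × 2.016 × 1.539 = 1.19916
axe→fish→barley→axe: 0.6393 × 1.088 × 1.539 = 1.07046
wine→fish→barley→wine: 1.78 × 1.088 × 0.5454 = 1.05624
axe→barley→wine→axe: 0.6697 × 0.5454 × 2.625 = 0.95879
Maximum is axe→wine→barley→axe at 1.1992; arbitrage exists.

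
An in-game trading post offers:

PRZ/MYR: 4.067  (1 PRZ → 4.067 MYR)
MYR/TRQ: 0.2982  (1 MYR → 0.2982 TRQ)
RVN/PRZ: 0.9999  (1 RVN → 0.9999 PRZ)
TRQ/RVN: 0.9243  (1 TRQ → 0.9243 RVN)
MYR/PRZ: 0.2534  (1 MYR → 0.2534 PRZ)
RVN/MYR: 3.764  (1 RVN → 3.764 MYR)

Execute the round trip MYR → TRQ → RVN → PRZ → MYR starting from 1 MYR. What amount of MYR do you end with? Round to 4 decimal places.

1 MYR × 0.2982 = 0.2982 TRQ
0.2982 TRQ × 0.9243 = 0.27562626 RVN
0.27562626 RVN × 0.9999 = 0.275598697374 PRZ
0.275598697374 PRZ × 4.067 = 1.120859902220058 MYR

1.1209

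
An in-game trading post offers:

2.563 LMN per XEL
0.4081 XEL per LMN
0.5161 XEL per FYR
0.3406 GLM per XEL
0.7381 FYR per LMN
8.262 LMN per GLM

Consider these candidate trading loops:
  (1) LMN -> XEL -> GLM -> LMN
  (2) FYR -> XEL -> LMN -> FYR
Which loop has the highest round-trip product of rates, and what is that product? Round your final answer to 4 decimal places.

(1) 0.4081 × 0.3406 × 8.262 = 1.14841
(2) 0.5161 × 2.563 × 0.7381 = 0.97633
Highest is cycle (1) at 1.1484 (>1, arbitrage).

1.1484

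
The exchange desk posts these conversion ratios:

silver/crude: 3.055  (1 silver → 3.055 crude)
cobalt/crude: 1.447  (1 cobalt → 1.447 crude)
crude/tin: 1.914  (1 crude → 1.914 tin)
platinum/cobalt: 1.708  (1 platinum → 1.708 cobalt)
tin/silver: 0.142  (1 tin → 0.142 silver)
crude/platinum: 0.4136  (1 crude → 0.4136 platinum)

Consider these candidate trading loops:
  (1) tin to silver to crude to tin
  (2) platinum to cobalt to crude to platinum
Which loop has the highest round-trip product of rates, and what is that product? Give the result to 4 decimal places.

1.0222

(1) 0.142 × 3.055 × 1.914 = 0.83031
(2) 1.708 × 1.447 × 0.4136 = 1.02220
Highest is cycle (2) at 1.0222 (>1, arbitrage).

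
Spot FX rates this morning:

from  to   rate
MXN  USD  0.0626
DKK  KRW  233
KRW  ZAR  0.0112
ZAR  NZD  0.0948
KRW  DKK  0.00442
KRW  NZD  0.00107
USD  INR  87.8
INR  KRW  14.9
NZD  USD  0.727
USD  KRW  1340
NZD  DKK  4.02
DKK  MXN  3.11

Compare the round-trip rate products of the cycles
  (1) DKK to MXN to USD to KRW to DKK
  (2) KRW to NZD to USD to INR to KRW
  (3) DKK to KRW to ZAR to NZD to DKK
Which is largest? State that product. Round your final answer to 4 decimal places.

1.1531

(1) 3.11 × 0.0626 × 1340 × 0.00442 = 1.15309
(2) 0.00107 × 0.727 × 87.8 × 14.9 = 1.01765
(3) 233 × 0.0112 × 0.0948 × 4.02 = 0.99451
Highest is cycle (1) at 1.1531 (>1, arbitrage).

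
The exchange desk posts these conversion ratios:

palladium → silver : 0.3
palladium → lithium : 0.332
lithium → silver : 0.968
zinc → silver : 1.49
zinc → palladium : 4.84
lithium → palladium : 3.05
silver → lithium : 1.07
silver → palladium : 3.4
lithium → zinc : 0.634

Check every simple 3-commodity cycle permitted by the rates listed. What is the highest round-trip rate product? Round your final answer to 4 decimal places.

1.0927

palladium→lithium→silver→palladium: 0.332 × 0.968 × 3.4 = 1.09268
palladium→lithium→zinc→palladium: 0.332 × 0.634 × 4.84 = 1.01876
zinc→silver→lithium→zinc: 1.49 × 1.07 × 0.634 = 1.01079
palladium→silver→lithium→palladium: 0.3 × 1.07 × 3.05 = 0.97905
Maximum is palladium→lithium→silver→palladium at 1.0927; arbitrage exists.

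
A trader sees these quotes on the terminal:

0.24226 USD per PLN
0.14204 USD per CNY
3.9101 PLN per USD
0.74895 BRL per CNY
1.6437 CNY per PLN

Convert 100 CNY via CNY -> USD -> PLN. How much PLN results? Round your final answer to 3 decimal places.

100 CNY × 0.14204 = 14.204 USD
14.204 USD × 3.9101 = 55.5390604 PLN

55.539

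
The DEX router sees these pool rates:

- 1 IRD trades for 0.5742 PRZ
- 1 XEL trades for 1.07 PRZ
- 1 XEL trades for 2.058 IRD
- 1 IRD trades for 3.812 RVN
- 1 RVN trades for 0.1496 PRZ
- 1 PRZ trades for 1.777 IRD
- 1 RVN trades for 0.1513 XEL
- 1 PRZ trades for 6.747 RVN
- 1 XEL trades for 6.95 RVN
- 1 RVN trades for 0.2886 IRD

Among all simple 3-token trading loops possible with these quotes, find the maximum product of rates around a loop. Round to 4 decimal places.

IRD→RVN→XEL→IRD: 3.812 × 0.1513 × 2.058 = 1.18696
IRD→PRZ→RVN→IRD: 0.5742 × 6.747 × 0.2886 = 1.11807
XEL→PRZ→RVN→XEL: 1.07 × 6.747 × 0.1513 = 1.09228
IRD→RVN→PRZ→IRD: 3.812 × 0.1496 × 1.777 = 1.01338
Maximum is IRD→RVN→XEL→IRD at 1.1870; arbitrage exists.

1.1870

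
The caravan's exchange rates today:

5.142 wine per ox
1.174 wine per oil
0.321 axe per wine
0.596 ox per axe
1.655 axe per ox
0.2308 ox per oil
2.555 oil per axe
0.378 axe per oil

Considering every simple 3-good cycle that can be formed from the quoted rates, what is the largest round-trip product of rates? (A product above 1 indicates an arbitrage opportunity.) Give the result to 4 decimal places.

wine→axe→ox→wine: 0.321 × 0.596 × 5.142 = 0.98375
axe→oil→ox→axe: 2.555 × 0.2308 × 1.655 = 0.97594
wine→axe→oil→wine: 0.321 × 2.555 × 1.174 = 0.96286
Maximum is wine→axe→ox→wine at 0.9837; no arbitrage — every cycle loses value.

0.9837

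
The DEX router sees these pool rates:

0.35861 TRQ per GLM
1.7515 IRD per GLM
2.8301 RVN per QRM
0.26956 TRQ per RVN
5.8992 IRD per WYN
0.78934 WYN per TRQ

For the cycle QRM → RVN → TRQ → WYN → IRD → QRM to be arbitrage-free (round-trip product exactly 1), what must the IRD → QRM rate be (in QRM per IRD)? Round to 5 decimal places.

0.28150

Known legs of the cycle: 2.8301 × 0.26956 × 0.78934 × 5.8992 = 3.552339464689911168
For no arbitrage the full-cycle product must be 1, so the missing rate is 1 / 3.552339464689911168 ≈ 0.2815046.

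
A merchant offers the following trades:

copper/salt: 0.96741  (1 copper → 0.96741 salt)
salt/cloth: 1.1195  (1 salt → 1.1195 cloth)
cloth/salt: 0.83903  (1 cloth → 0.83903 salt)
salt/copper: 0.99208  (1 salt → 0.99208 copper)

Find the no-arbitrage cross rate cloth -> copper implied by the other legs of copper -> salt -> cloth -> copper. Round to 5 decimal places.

Known legs of the cycle: 0.96741 × 1.1195 = 1.083015495
For no arbitrage the full-cycle product must be 1, so the missing rate is 1 / 1.083015495 ≈ 0.9233478.

0.92335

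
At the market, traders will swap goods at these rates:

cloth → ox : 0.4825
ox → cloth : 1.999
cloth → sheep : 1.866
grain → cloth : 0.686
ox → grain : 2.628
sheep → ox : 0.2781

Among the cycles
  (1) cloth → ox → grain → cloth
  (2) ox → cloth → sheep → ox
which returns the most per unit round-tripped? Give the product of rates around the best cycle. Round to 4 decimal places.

1.0374

(1) 0.4825 × 2.628 × 0.686 = 0.86985
(2) 1.999 × 1.866 × 0.2781 = 1.03735
Highest is cycle (2) at 1.0374 (>1, arbitrage).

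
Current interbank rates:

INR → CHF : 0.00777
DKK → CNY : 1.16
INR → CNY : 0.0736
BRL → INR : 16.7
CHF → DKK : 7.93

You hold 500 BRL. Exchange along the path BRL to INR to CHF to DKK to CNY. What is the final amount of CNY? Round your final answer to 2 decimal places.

596.81

500 BRL × 16.7 = 8350 INR
8350 INR × 0.00777 = 64.8795 CHF
64.8795 CHF × 7.93 = 514.494435 DKK
514.494435 DKK × 1.16 = 596.8135446 CNY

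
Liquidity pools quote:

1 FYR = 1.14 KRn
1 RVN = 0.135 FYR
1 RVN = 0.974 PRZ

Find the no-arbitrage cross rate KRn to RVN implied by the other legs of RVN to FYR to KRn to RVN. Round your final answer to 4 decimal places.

Known legs of the cycle: 0.135 × 1.14 = 0.1539
For no arbitrage the full-cycle product must be 1, so the missing rate is 1 / 0.1539 ≈ 6.497726.

6.4977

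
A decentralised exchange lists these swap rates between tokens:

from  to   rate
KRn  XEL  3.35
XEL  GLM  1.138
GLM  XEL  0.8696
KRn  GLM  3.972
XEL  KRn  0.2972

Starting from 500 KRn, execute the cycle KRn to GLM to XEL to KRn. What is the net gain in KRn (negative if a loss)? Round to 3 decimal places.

13.272

500 KRn × 3.972 = 1986 GLM
1986 GLM × 0.8696 = 1727.0256 XEL
1727.0256 XEL × 0.2972 = 513.27200832 KRn
Net change: 513.27200832 − 500 = 13.27200832 KRn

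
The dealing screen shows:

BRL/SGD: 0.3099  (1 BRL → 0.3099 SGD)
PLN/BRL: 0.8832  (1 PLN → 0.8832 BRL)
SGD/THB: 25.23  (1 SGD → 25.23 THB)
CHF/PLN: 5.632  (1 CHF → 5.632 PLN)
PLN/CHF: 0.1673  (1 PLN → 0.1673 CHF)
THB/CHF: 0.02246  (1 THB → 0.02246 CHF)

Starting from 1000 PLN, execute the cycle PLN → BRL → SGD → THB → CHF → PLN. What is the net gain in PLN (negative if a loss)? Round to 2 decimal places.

-126.49

1000 PLN × 0.8832 = 883.2 BRL
883.2 BRL × 0.3099 = 273.70368 SGD
273.70368 SGD × 25.23 = 6905.5438464 THB
6905.5438464 THB × 0.02246 = 155.098514790144 CHF
155.098514790144 CHF × 5.632 = 873.514835298091008 PLN
Net change: 873.514835298091008 − 1000 = -126.485164701908992 PLN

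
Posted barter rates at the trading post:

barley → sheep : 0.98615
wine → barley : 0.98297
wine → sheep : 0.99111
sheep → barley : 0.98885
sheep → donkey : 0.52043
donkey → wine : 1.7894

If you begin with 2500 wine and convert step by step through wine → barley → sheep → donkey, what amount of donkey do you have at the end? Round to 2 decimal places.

1261.20

2500 wine × 0.98297 = 2457.425 barley
2457.425 barley × 0.98615 = 2423.38966375 sheep
2423.38966375 sheep × 0.52043 = 1261.2046827054125 donkey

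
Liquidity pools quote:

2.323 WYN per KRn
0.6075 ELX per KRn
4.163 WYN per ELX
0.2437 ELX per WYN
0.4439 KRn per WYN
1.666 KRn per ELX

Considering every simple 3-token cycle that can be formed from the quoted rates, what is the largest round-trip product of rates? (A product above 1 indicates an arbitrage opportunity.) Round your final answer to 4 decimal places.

KRn→ELX→WYN→KRn: 0.6075 × 4.163 × 0.4439 = 1.12263
KRn→WYN→ELX→KRn: 2.323 × 0.2437 × 1.666 = 0.94315
Maximum is KRn→ELX→WYN→KRn at 1.1226; arbitrage exists.

1.1226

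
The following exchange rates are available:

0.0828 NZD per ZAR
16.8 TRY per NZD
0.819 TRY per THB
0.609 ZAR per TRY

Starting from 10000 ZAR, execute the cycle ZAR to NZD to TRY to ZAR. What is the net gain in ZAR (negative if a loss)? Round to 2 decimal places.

-1528.57

10000 ZAR × 0.0828 = 828 NZD
828 NZD × 16.8 = 13910.4 TRY
13910.4 TRY × 0.609 = 8471.4336 ZAR
Net change: 8471.4336 − 10000 = -1528.5664 ZAR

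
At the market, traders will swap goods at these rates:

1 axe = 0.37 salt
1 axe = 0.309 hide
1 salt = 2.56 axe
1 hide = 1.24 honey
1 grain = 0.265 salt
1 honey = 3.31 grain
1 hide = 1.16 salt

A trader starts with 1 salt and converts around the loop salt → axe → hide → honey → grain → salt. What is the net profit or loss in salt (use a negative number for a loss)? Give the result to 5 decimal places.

-0.13961

1 salt × 2.56 = 2.56 axe
2.56 axe × 0.309 = 0.79104 hide
0.79104 hide × 1.24 = 0.9808896 honey
0.9808896 honey × 3.31 = 3.246744576 grain
3.246744576 grain × 0.265 = 0.86038731264 salt
Net change: 0.86038731264 − 1 = -0.13961268736 salt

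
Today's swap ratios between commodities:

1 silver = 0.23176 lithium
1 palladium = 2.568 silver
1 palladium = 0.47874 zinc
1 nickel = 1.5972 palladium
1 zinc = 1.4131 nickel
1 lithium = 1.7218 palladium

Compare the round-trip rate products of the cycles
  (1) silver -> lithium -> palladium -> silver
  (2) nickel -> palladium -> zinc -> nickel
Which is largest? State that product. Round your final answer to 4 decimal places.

(1) 0.23176 × 1.7218 × 2.568 = 1.02475
(2) 1.5972 × 0.47874 × 1.4131 = 1.08052
Highest is cycle (2) at 1.0805 (>1, arbitrage).

1.0805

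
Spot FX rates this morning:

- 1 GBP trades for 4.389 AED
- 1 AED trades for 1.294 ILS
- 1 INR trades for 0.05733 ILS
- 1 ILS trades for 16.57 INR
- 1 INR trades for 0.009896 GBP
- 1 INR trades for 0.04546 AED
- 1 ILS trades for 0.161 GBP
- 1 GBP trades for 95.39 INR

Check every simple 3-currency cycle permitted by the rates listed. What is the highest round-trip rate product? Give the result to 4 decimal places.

0.9747

INR→AED→ILS→INR: 0.04546 × 1.294 × 16.57 = 0.97473
ILS→GBP→AED→ILS: 0.161 × 4.389 × 1.294 = 0.91438
INR→ILS→GBP→INR: 0.05733 × 0.161 × 95.39 = 0.88046
Maximum is INR→AED→ILS→INR at 0.9747; no arbitrage — every cycle loses value.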